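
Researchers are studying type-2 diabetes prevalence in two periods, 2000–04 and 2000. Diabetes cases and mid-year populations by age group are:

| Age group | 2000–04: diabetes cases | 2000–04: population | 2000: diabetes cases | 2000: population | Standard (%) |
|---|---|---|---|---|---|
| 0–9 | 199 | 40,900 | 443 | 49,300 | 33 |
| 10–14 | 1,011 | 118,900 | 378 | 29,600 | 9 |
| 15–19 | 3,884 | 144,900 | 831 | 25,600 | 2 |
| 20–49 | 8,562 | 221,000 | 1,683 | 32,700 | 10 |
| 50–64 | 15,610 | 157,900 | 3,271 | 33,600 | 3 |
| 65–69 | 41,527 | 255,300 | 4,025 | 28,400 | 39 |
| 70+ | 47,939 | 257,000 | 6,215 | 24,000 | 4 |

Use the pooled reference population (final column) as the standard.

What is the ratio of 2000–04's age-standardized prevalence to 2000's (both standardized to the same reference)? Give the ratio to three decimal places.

1.028

Age-specific rates per 1,000 for 2000–04: 4.866, 8.503, 26.805, 38.742, 98.860, 162.660, 186.533.
For 2000: 8.986, 12.770, 32.461, 51.468, 97.351, 141.725, 258.958.
Standard weights: 0.33, 0.09, 0.02, 0.10, 0.03, 0.39, 0.04.
2000–04: 0.3300×4.866 + 0.0900×8.503 + 0.0200×26.805 + 0.1000×38.742 + 0.0300×98.860 + 0.3900×162.660 + 0.0400×186.533 = 80.6456 per 1,000.
2000: 0.3300×8.986 + 0.0900×12.770 + 0.0200×32.461 + 0.1000×51.468 + 0.0300×97.351 + 0.3900×141.725 + 0.0400×258.958 = 78.4624 per 1,000.
Ratio = 80.6456 ÷ 78.4624 = 1.02782.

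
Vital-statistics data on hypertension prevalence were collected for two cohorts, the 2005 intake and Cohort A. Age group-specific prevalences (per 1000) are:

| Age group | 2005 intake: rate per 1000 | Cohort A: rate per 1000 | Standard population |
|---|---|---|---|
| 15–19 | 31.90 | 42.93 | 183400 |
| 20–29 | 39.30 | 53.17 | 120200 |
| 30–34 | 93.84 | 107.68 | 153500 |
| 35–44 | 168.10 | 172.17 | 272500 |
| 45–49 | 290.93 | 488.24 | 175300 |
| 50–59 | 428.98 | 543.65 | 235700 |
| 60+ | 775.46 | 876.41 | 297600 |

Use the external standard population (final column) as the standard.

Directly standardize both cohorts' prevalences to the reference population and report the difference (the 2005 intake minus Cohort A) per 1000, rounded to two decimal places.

Standard total = 1438200; weights = 0.1275, 0.0836, 0.1067, 0.1895, 0.1219, 0.1639, 0.2069.
The 2005 intake: 0.1275×31.90 + 0.0836×39.30 + 0.1067×93.84 + 0.1895×168.10 + 0.1219×290.93 + 0.1639×428.98 + 0.2069×775.46 = 315.4454 per 1000.
Cohort A: 0.1275×42.93 + 0.0836×53.17 + 0.1067×107.68 + 0.1895×172.17 + 0.1219×488.24 + 0.1639×543.65 + 0.2069×876.41 = 383.9911 per 1000.
Difference = 315.4454 − 383.9911 = -68.5457.

-68.55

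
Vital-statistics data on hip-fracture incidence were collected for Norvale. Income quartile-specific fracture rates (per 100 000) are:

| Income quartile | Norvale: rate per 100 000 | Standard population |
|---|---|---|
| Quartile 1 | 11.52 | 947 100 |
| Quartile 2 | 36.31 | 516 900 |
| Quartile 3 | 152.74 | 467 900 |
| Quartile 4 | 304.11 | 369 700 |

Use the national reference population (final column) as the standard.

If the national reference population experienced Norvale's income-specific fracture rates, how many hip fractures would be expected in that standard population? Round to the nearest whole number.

Expected hip fractures = Σ (standard pop × income-specific rate ÷ 100 000)
= 947 100×11.52/100 000 + 516 900×36.31/100 000 + 467 900×152.74/100 000 + 369 700×304.11/100 000
= 109.11 + 187.69 + 714.67 + 1124.29 = 2135.76.

2136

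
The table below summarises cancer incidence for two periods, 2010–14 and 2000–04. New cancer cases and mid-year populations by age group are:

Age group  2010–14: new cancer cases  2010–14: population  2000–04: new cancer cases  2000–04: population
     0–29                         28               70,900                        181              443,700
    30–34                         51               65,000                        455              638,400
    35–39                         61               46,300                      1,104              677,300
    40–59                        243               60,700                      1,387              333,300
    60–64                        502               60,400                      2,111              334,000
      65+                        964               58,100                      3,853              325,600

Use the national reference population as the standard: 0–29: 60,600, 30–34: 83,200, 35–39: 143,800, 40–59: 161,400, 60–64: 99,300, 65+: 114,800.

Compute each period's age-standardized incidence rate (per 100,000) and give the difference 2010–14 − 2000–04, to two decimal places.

Age-specific rates per 100,000 for 2010–14: 39.49, 78.46, 131.75, 400.33, 831.13, 1659.21.
For 2000–04: 40.79, 71.27, 163.00, 416.14, 632.04, 1183.35.
Standard total = 663,100; weights = 0.0914, 0.1255, 0.2169, 0.2434, 0.1498, 0.1731.
2010–14: 0.0914×39.49 + 0.1255×78.46 + 0.2169×131.75 + 0.2434×400.33 + 0.1498×831.13 + 0.1731×1659.21 = 551.1806 per 100,000.
2000–04: 0.0914×40.79 + 0.1255×71.27 + 0.2169×163.00 + 0.2434×416.14 + 0.1498×632.04 + 0.1731×1183.35 = 448.8264 per 100,000.
Difference = 551.1806 − 448.8264 = 102.3543.

102.35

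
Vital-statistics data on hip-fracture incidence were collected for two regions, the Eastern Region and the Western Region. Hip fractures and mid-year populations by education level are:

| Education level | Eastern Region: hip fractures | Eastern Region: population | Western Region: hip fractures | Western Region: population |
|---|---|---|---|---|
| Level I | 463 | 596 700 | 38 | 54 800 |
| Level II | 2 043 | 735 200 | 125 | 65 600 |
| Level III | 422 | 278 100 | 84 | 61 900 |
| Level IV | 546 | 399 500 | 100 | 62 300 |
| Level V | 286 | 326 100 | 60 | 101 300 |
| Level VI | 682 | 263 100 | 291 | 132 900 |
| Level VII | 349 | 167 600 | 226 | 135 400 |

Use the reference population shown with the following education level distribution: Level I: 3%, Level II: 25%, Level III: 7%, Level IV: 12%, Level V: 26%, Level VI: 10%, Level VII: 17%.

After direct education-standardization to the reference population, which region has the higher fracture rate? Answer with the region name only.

Eastern Region

Education-specific rates per 100 000 for the Eastern Region: 77.59, 277.88, 151.74, 136.67, 87.70, 259.22, 208.23.
For the Western Region: 69.34, 190.55, 135.70, 160.51, 59.23, 218.96, 166.91.
Standard weights: 0.03, 0.25, 0.07, 0.12, 0.26, 0.10, 0.17.
The Eastern Region: 0.0300×77.59 + 0.2500×277.88 + 0.0700×151.74 + 0.1200×136.67 + 0.2600×87.70 + 0.1000×259.22 + 0.1700×208.23 = 182.9456 per 100 000.
The Western Region: 0.0300×69.34 + 0.2500×190.55 + 0.0700×135.70 + 0.1200×160.51 + 0.2600×59.23 + 0.1000×218.96 + 0.1700×166.91 = 144.1495 per 100 000.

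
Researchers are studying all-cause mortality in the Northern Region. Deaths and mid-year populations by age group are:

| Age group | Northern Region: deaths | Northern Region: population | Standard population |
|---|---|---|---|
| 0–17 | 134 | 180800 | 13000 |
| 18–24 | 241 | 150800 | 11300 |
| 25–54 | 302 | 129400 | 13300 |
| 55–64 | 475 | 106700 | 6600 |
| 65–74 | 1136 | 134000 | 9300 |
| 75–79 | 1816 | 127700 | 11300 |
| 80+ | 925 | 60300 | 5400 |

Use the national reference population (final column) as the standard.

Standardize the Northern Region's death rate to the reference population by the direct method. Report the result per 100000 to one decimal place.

584.7

Age-specific rates per 100000 for the Northern Region: 74.12, 159.81, 233.38, 445.17, 847.76, 1422.08, 1534.00.
Standard total = 70200; weights = 0.1852, 0.1610, 0.1895, 0.0940, 0.1325, 0.1610, 0.0769.
Standardized rate: 0.1852×74.12 + 0.1610×159.81 + 0.1895×233.38 + 0.0940×445.17 + 0.1325×847.76 + 0.1610×1422.08 + 0.0769×1534.00 = 584.7416 per 100000.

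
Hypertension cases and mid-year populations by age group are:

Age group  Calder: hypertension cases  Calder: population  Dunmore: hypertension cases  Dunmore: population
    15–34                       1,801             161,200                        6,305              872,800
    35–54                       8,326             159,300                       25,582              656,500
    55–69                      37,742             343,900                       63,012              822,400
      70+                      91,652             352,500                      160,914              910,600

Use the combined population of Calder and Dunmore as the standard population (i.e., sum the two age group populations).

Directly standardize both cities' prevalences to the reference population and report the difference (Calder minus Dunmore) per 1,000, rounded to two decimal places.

Age-specific rates per 1,000 for Calder: 11.172, 52.266, 109.747, 260.006.
For Dunmore: 7.224, 38.967, 76.620, 176.712.
Combined standard total = 4,279,200; weights = 0.2416, 0.1906, 0.2726, 0.2952.
Calder: 0.2416×11.172 + 0.1906×52.266 + 0.2726×109.747 + 0.2952×260.006 = 119.3219 per 1,000.
Dunmore: 0.2416×7.224 + 0.1906×38.967 + 0.2726×76.620 + 0.2952×176.712 = 82.2176 per 1,000.
Difference = 119.3219 − 82.2176 = 37.1043.

37.10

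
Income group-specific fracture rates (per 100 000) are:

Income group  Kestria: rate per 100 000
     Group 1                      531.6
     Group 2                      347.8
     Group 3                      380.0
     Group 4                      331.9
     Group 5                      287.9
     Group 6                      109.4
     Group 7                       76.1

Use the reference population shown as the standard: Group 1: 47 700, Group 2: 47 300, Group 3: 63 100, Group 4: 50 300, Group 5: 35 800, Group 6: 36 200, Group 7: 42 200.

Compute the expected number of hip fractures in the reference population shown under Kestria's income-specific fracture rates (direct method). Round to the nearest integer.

1000

Expected hip fractures = Σ (standard pop × income-specific rate ÷ 100 000)
= 47 700×531.6/100 000 + 47 300×347.8/100 000 + 63 100×380.0/100 000 + 50 300×331.9/100 000 + 35 800×287.9/100 000 + 36 200×109.4/100 000 + 42 200×76.1/100 000
= 253.57 + 164.51 + 239.78 + 166.95 + 103.07 + 39.60 + 32.11 = 999.59.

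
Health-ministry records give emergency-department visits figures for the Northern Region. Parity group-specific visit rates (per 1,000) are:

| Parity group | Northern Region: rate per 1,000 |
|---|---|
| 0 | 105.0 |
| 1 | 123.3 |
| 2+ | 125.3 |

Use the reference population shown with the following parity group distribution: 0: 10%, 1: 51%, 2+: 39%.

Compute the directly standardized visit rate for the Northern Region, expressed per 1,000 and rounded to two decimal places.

122.25

Standard weights: 0.10, 0.51, 0.39.
Standardized rate: 0.1000×105.0 + 0.5100×123.3 + 0.3900×125.3 = 122.2500 per 1,000.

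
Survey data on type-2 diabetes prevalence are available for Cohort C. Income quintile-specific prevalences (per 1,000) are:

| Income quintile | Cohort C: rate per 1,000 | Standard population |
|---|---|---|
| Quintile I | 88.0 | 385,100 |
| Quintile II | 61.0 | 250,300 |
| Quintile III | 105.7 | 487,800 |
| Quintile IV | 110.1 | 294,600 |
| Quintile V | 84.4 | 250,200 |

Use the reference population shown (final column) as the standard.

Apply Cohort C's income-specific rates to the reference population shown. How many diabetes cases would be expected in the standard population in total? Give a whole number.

154270

Expected diabetes cases = Σ (standard pop × income-specific rate ÷ 1,000)
= 385,100×88.0/1,000 + 250,300×61.0/1,000 + 487,800×105.7/1,000 + 294,600×110.1/1,000 + 250,200×84.4/1,000
= 33888.80 + 15268.30 + 51560.46 + 32435.46 + 21116.88 = 154269.90.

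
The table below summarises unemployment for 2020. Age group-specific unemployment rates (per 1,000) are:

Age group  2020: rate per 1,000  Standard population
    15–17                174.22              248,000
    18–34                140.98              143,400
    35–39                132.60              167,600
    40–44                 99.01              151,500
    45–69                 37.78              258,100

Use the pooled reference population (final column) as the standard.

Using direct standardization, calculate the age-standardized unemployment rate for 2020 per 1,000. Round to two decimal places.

Standard total = 968,600; weights = 0.2560, 0.1480, 0.1730, 0.1564, 0.2665.
Standardized rate: 0.2560×174.22 + 0.1480×140.98 + 0.1730×132.60 + 0.1564×99.01 + 0.2665×37.78 = 113.9768 per 1,000.

113.98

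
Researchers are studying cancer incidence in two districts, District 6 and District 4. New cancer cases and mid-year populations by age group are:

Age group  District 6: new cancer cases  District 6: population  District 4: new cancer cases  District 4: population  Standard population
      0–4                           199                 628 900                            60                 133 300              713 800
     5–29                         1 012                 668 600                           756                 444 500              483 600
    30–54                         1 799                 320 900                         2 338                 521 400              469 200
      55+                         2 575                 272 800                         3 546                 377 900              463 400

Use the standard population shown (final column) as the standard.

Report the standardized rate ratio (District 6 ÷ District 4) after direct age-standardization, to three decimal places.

Age-specific rates per 100 000 for District 6: 31.64, 151.36, 560.61, 943.91.
For District 4: 45.01, 170.08, 448.41, 938.34.
Standard total = 2 130 000; weights = 0.3351, 0.2270, 0.2203, 0.2176.
District 6: 0.3351×31.64 + 0.2270×151.36 + 0.2203×560.61 + 0.2176×943.91 = 373.8185 per 100 000.
District 4: 0.3351×45.01 + 0.2270×170.08 + 0.2203×448.41 + 0.2176×938.34 = 356.6200 per 100 000.
Ratio = 373.8185 ÷ 356.6200 = 1.04823.

1.048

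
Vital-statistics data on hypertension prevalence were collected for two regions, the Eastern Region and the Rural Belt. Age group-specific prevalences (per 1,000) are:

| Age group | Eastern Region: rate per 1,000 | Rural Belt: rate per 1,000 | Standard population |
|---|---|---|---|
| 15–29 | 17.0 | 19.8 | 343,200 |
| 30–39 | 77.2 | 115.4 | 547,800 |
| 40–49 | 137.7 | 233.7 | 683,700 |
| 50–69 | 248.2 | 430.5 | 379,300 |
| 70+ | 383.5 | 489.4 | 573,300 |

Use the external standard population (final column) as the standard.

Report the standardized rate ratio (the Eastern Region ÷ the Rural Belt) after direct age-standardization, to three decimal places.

0.677

Standard total = 2,527,300; weights = 0.1358, 0.2168, 0.2705, 0.1501, 0.2268.
The Eastern Region: 0.1358×17.0 + 0.2168×77.2 + 0.2705×137.7 + 0.1501×248.2 + 0.2268×383.5 = 180.5377 per 1,000.
The Rural Belt: 0.1358×19.8 + 0.2168×115.4 + 0.2705×233.7 + 0.1501×430.5 + 0.2268×489.4 = 266.5508 per 1,000.
Ratio = 180.5377 ÷ 266.5508 = 0.67731.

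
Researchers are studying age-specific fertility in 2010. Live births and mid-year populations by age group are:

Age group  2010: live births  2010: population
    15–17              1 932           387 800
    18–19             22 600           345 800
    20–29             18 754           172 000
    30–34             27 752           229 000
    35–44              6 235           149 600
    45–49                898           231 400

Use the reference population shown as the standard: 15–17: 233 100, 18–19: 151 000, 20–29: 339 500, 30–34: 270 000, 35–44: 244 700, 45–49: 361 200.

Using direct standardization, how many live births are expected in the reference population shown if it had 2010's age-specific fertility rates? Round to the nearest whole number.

Age-specific rates per 1 000 for 2010: 4.982, 65.356, 109.035, 121.188, 41.678, 3.881.
Expected live births = Σ (standard pop × age-specific rate ÷ 1 000)
= 233 100×4.982/1 000 + 151 000×65.356/1 000 + 339 500×109.035/1 000 + 270 000×121.188/1 000 + 244 700×41.678/1 000 + 361 200×3.881/1 000
= 1161.29 + 9868.71 + 37017.34 + 32720.70 + 10198.56 + 1401.72 = 92368.32.

92368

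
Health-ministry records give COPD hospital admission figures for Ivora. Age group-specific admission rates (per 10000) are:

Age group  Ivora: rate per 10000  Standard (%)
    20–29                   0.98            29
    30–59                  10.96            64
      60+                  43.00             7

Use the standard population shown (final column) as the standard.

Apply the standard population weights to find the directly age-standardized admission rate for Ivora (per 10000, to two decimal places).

Standard weights: 0.29, 0.64, 0.07.
Standardized rate: 0.2900×0.98 + 0.6400×10.96 + 0.0700×43.00 = 10.3086 per 10000.

10.31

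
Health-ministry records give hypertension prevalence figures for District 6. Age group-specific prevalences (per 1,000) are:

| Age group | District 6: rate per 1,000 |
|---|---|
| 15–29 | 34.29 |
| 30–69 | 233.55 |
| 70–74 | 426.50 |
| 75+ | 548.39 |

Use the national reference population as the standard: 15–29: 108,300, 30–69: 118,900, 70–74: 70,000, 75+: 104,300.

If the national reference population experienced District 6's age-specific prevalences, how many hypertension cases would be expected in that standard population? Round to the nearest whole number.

Expected hypertension cases = Σ (standard pop × age-specific rate ÷ 1,000)
= 108,300×34.29/1,000 + 118,900×233.55/1,000 + 70,000×426.50/1,000 + 104,300×548.39/1,000
= 3713.61 + 27769.10 + 29855.00 + 57197.08 = 118534.78.

118535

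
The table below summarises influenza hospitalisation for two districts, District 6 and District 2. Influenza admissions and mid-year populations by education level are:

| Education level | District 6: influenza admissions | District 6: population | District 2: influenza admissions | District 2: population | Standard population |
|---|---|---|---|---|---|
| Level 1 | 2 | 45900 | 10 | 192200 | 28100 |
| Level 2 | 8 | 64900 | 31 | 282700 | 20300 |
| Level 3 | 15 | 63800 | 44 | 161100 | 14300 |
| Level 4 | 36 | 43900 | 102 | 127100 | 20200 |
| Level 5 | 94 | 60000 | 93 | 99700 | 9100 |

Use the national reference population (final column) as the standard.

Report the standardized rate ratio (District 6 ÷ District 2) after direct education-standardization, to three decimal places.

Education-specific rates per 100000 for District 6: 4.36, 12.33, 23.51, 82.00, 156.67.
For District 2: 5.20, 10.97, 27.31, 80.25, 93.28.
Standard total = 92000; weights = 0.3054, 0.2207, 0.1554, 0.2196, 0.0989.
District 6: 0.3054×4.36 + 0.2207×12.33 + 0.1554×23.51 + 0.2196×82.00 + 0.0989×156.67 = 41.2069 per 100000.
District 2: 0.3054×5.20 + 0.2207×10.97 + 0.1554×27.31 + 0.2196×80.25 + 0.0989×93.28 = 35.1011 per 100000.
Ratio = 41.2069 ÷ 35.1011 = 1.17395.

1.174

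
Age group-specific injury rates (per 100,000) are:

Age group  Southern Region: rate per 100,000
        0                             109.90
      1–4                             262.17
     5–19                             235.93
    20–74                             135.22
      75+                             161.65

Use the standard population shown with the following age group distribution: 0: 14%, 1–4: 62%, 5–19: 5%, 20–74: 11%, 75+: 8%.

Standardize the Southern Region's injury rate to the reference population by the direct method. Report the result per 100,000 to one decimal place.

Standard weights: 0.14, 0.62, 0.05, 0.11, 0.08.
Standardized rate: 0.1400×109.90 + 0.6200×262.17 + 0.0500×235.93 + 0.1100×135.22 + 0.0800×161.65 = 217.5341 per 100,000.

217.5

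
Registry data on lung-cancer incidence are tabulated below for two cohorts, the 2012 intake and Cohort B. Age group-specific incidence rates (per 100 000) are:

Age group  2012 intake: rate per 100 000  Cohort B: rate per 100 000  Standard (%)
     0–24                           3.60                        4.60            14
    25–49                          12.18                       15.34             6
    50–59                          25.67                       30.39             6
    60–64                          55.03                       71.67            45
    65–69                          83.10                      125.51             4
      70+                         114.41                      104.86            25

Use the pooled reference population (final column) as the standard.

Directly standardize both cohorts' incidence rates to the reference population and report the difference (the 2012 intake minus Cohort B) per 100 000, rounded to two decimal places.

Standard weights: 0.14, 0.06, 0.06, 0.45, 0.04, 0.25.
The 2012 intake: 0.1400×3.60 + 0.0600×12.18 + 0.0600×25.67 + 0.4500×55.03 + 0.0400×83.10 + 0.2500×114.41 = 59.4650 per 100 000.
Cohort B: 0.1400×4.60 + 0.0600×15.34 + 0.0600×30.39 + 0.4500×71.67 + 0.0400×125.51 + 0.2500×104.86 = 66.8747 per 100 000.
Difference = 59.4650 − 66.8747 = -7.4097.

-7.41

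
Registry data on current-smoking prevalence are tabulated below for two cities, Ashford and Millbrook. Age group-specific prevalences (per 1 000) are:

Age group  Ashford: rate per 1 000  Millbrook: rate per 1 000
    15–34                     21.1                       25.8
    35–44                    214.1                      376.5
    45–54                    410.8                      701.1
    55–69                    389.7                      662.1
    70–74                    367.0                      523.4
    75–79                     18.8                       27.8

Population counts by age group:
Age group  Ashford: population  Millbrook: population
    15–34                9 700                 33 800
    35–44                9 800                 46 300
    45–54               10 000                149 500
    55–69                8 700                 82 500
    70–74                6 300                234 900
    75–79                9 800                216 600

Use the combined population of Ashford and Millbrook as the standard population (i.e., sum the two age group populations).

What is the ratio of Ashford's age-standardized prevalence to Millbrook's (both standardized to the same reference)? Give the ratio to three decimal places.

Combined standard total = 817 900; weights = 0.0532, 0.0686, 0.1950, 0.1115, 0.2949, 0.2768.
Ashford: 0.0532×21.1 + 0.0686×214.1 + 0.1950×410.8 + 0.1115×389.7 + 0.2949×367.0 + 0.2768×18.8 = 252.8045 per 1 000.
Millbrook: 0.0532×25.8 + 0.0686×376.5 + 0.1950×701.1 + 0.1115×662.1 + 0.2949×523.4 + 0.2768×27.8 = 399.7933 per 1 000.
Ratio = 252.8045 ÷ 399.7933 = 0.63234.

0.632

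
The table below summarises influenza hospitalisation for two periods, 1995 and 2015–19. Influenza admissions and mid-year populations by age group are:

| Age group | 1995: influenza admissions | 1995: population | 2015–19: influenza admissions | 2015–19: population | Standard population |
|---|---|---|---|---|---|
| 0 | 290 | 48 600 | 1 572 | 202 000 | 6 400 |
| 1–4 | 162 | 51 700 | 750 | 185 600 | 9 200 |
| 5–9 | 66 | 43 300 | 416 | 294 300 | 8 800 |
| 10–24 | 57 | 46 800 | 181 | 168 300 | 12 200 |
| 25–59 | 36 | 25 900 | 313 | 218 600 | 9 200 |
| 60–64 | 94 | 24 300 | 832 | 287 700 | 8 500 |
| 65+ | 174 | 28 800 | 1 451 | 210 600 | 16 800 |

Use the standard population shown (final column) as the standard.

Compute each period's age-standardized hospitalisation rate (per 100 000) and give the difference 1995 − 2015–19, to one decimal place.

Age-specific rates per 100 000 for 1995: 596.71, 313.35, 152.42, 121.79, 139.00, 386.83, 604.17.
For 2015–19: 778.22, 404.09, 141.35, 107.55, 143.18, 289.19, 688.98.
Standard total = 71 100; weights = 0.0900, 0.1294, 0.1238, 0.1716, 0.1294, 0.1195, 0.2363.
1995: 0.0900×596.71 + 0.1294×313.35 + 0.1238×152.42 + 0.1716×121.79 + 0.1294×139.00 + 0.1195×386.83 + 0.2363×604.17 = 341.0096 per 100 000.
2015–19: 0.0900×778.22 + 0.1294×404.09 + 0.1238×141.35 + 0.1716×107.55 + 0.1294×143.18 + 0.1195×289.19 + 0.2363×688.98 = 374.1852 per 100 000.
Difference = 341.0096 − 374.1852 = -33.1756.

-33.2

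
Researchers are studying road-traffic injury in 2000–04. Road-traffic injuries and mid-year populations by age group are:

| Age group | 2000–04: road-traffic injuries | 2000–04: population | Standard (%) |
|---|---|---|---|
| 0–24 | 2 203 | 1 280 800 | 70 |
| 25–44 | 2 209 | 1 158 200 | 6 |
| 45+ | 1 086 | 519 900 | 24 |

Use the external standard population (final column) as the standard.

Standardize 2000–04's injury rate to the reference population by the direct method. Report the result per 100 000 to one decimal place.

182.0

Age-specific rates per 100 000 for 2000–04: 172.00, 190.73, 208.89.
Standard weights: 0.70, 0.06, 0.24.
Standardized rate: 0.7000×172.00 + 0.0600×190.73 + 0.2400×208.89 = 181.9776 per 100 000.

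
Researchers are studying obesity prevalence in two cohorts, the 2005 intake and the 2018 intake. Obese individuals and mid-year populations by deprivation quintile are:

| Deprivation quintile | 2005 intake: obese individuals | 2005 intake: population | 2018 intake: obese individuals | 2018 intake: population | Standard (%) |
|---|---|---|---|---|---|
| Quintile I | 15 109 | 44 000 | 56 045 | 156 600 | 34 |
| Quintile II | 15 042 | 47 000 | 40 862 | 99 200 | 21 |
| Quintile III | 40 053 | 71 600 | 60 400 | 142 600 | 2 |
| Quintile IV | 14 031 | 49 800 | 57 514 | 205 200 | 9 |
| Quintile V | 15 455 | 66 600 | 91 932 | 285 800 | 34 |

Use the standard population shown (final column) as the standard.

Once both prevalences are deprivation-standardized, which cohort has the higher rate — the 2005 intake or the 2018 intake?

2018 intake

Deprivation-specific rates per 1 000 for the 2005 intake: 343.386, 320.043, 559.399, 281.747, 232.057.
For the 2018 intake: 357.886, 411.915, 423.562, 280.283, 321.666.
Standard weights: 0.34, 0.21, 0.02, 0.09, 0.34.
The 2005 intake: 0.3400×343.386 + 0.2100×320.043 + 0.0200×559.399 + 0.0900×281.747 + 0.3400×232.057 = 299.4049 per 1 000.
The 2018 intake: 0.3400×357.886 + 0.2100×411.915 + 0.0200×423.562 + 0.0900×280.283 + 0.3400×321.666 = 351.2465 per 1 000.
The crude rates (357.31 vs 344.90) would put the 2005 intake higher, but that reflects its deprivation composition; once standardized to a common deprivation structure, the 2018 intake has the higher underlying rate.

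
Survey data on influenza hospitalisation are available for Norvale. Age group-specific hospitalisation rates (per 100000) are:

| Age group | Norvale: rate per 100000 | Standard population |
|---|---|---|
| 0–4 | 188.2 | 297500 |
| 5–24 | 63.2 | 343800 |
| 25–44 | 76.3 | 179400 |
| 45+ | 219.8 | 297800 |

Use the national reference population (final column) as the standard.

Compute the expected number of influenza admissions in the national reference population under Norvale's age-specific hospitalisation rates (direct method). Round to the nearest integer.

1569

Expected influenza admissions = Σ (standard pop × age-specific rate ÷ 100000)
= 297500×188.2/100000 + 343800×63.2/100000 + 179400×76.3/100000 + 297800×219.8/100000
= 559.89 + 217.28 + 136.88 + 654.56 = 1568.62.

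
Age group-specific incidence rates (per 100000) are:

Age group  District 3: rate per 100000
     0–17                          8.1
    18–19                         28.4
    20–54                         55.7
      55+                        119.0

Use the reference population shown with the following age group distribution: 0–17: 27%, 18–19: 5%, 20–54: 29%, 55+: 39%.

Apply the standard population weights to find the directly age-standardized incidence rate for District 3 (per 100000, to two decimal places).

66.17

Standard weights: 0.27, 0.05, 0.29, 0.39.
Standardized rate: 0.2700×8.1 + 0.0500×28.4 + 0.2900×55.7 + 0.3900×119.0 = 66.1700 per 100000.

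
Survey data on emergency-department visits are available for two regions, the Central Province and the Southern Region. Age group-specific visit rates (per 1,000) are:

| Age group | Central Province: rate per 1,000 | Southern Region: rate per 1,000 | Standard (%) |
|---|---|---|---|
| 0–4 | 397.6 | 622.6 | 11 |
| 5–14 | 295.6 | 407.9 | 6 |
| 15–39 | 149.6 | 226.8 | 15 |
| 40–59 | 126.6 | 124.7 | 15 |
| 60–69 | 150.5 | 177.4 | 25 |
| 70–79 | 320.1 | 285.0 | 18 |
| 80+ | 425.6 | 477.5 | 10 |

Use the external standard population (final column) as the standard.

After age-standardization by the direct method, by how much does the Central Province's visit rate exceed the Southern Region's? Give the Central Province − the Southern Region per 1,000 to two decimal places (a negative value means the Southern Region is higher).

Standard weights: 0.11, 0.06, 0.15, 0.15, 0.25, 0.18, 0.10.
The Central Province: 0.1100×397.6 + 0.0600×295.6 + 0.1500×149.6 + 0.1500×126.6 + 0.2500×150.5 + 0.1800×320.1 + 0.1000×425.6 = 240.7050 per 1,000.
The Southern Region: 0.1100×622.6 + 0.0600×407.9 + 0.1500×226.8 + 0.1500×124.7 + 0.2500×177.4 + 0.1800×285.0 + 0.1000×477.5 = 289.0850 per 1,000.
Difference = 240.7050 − 289.0850 = -48.3800.

-48.38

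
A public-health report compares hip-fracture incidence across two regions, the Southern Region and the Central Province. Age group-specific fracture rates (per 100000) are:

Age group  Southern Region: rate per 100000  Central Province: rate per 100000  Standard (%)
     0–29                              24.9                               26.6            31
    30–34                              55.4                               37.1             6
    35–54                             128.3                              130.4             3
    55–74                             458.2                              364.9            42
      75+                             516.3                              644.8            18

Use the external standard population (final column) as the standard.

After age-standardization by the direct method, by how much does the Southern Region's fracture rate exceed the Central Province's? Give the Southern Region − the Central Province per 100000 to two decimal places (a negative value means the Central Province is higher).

Standard weights: 0.31, 0.06, 0.03, 0.42, 0.18.
The Southern Region: 0.3100×24.9 + 0.0600×55.4 + 0.0300×128.3 + 0.4200×458.2 + 0.1800×516.3 = 300.2700 per 100000.
The Central Province: 0.3100×26.6 + 0.0600×37.1 + 0.0300×130.4 + 0.4200×364.9 + 0.1800×644.8 = 283.7060 per 100000.
Difference = 300.2700 − 283.7060 = 16.5640.

16.56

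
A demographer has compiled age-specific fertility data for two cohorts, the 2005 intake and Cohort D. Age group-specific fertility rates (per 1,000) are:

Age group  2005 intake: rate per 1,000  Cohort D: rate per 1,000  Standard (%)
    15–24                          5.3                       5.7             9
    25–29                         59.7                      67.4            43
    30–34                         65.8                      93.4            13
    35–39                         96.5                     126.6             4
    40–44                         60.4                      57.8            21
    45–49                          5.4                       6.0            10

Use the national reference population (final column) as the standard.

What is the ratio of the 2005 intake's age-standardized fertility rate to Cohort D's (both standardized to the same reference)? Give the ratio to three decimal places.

0.871

Standard weights: 0.09, 0.43, 0.13, 0.04, 0.21, 0.10.
The 2005 intake: 0.0900×5.3 + 0.4300×59.7 + 0.1300×65.8 + 0.0400×96.5 + 0.2100×60.4 + 0.1000×5.4 = 51.7860 per 1,000.
Cohort D: 0.0900×5.7 + 0.4300×67.4 + 0.1300×93.4 + 0.0400×126.6 + 0.2100×57.8 + 0.1000×6.0 = 59.4390 per 1,000.
Ratio = 51.7860 ÷ 59.4390 = 0.87125.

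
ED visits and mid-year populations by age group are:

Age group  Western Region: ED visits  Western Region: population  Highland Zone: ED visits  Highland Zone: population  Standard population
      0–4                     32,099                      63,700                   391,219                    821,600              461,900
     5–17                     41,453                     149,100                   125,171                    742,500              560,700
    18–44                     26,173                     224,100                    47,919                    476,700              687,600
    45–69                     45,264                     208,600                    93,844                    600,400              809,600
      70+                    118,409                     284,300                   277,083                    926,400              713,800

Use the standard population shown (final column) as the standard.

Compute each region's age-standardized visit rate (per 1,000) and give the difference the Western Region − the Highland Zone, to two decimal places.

67.51

Age-specific rates per 1,000 for the Western Region: 503.909, 278.021, 116.792, 216.989, 416.493.
For the Highland Zone: 476.167, 168.580, 100.522, 156.302, 299.097.
Standard total = 3,233,600; weights = 0.1428, 0.1734, 0.2126, 0.2504, 0.2207.
The Western Region: 0.1428×503.909 + 0.1734×278.021 + 0.2126×116.792 + 0.2504×216.989 + 0.2207×416.493 = 291.2901 per 1,000.
The Highland Zone: 0.1428×476.167 + 0.1734×168.580 + 0.2126×100.522 + 0.2504×156.302 + 0.2207×299.097 = 223.7820 per 1,000.
Difference = 291.2901 − 223.7820 = 67.5081.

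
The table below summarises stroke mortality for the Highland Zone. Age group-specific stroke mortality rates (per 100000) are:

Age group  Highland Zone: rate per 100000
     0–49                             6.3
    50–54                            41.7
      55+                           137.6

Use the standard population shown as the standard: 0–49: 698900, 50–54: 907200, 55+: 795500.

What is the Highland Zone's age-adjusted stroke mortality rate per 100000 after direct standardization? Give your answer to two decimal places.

63.16

Standard total = 2401600; weights = 0.2910, 0.3777, 0.3312.
Standardized rate: 0.2910×6.3 + 0.3777×41.7 + 0.3312×137.6 = 63.1638 per 100000.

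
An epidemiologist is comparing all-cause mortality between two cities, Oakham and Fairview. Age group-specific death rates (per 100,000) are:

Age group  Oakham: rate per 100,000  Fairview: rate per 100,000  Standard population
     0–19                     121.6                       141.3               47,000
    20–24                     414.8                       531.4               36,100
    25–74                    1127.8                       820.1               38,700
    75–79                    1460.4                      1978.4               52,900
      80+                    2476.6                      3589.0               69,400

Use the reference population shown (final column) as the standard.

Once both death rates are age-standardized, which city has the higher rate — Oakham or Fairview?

Standard total = 244,100; weights = 0.1925, 0.1479, 0.1585, 0.2167, 0.2843.
Oakham: 0.1925×121.6 + 0.1479×414.8 + 0.1585×1127.8 + 0.2167×1460.4 + 0.2843×2476.6 = 1284.1726 per 100,000.
Fairview: 0.1925×141.3 + 0.1479×531.4 + 0.1585×820.1 + 0.2167×1978.4 + 0.2843×3589.0 = 1684.9507 per 100,000.

Fairview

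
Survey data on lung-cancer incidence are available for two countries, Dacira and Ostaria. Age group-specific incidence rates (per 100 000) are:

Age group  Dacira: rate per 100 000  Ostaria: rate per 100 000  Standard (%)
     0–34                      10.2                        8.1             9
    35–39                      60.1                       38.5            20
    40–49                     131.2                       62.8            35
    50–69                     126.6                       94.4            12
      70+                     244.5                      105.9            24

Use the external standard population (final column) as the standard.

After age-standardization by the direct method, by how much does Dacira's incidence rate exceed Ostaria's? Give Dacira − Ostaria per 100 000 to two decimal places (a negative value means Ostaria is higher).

65.58

Standard weights: 0.09, 0.20, 0.35, 0.12, 0.24.
Dacira: 0.0900×10.2 + 0.2000×60.1 + 0.3500×131.2 + 0.1200×126.6 + 0.2400×244.5 = 132.7300 per 100 000.
Ostaria: 0.0900×8.1 + 0.2000×38.5 + 0.3500×62.8 + 0.1200×94.4 + 0.2400×105.9 = 67.1530 per 100 000.
Difference = 132.7300 − 67.1530 = 65.5770.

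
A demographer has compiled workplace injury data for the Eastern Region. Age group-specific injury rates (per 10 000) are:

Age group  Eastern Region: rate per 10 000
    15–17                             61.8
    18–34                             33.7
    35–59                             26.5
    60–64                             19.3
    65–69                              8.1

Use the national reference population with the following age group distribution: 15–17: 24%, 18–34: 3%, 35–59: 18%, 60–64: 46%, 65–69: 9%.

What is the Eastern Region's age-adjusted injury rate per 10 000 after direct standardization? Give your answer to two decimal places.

Standard weights: 0.24, 0.03, 0.18, 0.46, 0.09.
Standardized rate: 0.2400×61.8 + 0.0300×33.7 + 0.1800×26.5 + 0.4600×19.3 + 0.0900×8.1 = 30.2200 per 10 000.

30.22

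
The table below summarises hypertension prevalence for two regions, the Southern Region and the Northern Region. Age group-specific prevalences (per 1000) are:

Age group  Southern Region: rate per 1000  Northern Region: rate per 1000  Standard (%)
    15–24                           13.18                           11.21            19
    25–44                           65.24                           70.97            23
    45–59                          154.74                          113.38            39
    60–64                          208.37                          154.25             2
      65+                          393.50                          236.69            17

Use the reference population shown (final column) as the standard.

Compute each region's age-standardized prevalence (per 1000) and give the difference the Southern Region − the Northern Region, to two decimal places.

42.93

Standard weights: 0.19, 0.23, 0.39, 0.02, 0.17.
The Southern Region: 0.1900×13.18 + 0.2300×65.24 + 0.3900×154.74 + 0.0200×208.37 + 0.1700×393.50 = 148.9204 per 1000.
The Northern Region: 0.1900×11.21 + 0.2300×70.97 + 0.3900×113.38 + 0.0200×154.25 + 0.1700×236.69 = 105.9935 per 1000.
Difference = 148.9204 − 105.9935 = 42.9269.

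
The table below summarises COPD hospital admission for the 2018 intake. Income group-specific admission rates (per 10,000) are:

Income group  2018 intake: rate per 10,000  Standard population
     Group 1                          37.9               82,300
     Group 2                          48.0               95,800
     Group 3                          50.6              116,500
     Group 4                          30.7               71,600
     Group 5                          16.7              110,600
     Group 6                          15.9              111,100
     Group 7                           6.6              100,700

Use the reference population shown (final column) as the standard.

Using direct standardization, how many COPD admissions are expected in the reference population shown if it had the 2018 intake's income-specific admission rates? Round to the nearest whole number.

2009

Expected COPD admissions = Σ (standard pop × income-specific rate ÷ 10,000)
= 82,300×37.9/10,000 + 95,800×48.0/10,000 + 116,500×50.6/10,000 + 71,600×30.7/10,000 + 110,600×16.7/10,000 + 111,100×15.9/10,000 + 100,700×6.6/10,000
= 311.92 + 459.84 + 589.49 + 219.81 + 184.70 + 176.65 + 66.46 = 2008.87.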